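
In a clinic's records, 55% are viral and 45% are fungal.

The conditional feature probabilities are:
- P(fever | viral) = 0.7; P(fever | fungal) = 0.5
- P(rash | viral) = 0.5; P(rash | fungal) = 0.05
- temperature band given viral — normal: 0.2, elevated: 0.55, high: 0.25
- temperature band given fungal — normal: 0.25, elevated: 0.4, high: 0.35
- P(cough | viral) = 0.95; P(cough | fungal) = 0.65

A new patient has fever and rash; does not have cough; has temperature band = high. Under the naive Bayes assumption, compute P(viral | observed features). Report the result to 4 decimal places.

0.6358

viral: 0.55 × 0.7 × 0.5 × 0.25 × (1−0.95) = 0.00240625
fungal: 0.45 × 0.5 × 0.05 × 0.35 × (1−0.65) = 0.001378125
P(viral | x) = 0.00240625 / 0.003784375 ≈ 0.6358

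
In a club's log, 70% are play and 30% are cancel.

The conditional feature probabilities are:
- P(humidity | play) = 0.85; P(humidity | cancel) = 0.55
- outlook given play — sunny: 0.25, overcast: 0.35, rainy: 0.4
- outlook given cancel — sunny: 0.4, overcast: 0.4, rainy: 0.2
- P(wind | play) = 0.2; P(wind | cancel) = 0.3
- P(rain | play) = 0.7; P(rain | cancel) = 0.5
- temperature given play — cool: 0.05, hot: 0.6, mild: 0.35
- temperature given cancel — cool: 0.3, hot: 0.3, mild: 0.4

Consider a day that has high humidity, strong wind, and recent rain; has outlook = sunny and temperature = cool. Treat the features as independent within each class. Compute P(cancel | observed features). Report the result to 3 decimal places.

0.740

play: 0.7 × 0.85 × 0.25 × 0.2 × 0.7 × 0.05 = 0.00104125
cancel: 0.3 × 0.55 × 0.4 × 0.3 × 0.5 × 0.3 = 0.00297
P(cancel | x) = 0.00297 / 0.00401125 ≈ 0.740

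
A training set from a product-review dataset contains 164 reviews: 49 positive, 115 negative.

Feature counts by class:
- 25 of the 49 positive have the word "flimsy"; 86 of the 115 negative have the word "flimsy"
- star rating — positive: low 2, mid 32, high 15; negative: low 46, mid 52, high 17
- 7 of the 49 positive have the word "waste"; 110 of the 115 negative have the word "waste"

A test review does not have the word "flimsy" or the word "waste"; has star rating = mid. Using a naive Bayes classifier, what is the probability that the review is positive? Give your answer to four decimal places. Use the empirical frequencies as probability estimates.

0.9593

positive: (49/164) × (24/49) × (32/49) × (42/49) ≈ 0.0819171
negative: (115/164) × (29/115) × (52/115) × (5/115) ≈ 0.00347642
P(positive | x) = 0.0819171 / 0.08539352 ≈ 0.9593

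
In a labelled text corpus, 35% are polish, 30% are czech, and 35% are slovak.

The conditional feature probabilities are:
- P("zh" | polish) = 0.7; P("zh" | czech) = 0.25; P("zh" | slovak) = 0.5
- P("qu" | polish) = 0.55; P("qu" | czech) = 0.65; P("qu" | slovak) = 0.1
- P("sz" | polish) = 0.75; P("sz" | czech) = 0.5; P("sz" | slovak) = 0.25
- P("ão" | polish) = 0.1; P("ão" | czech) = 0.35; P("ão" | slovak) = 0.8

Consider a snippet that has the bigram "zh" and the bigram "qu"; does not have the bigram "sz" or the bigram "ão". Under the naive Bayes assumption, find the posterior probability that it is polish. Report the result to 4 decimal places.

0.6214

polish: 0.35 × 0.7 × 0.55 × (1−0.75) × (1−0.1) = 0.03031875
czech: 0.3 × 0.25 × 0.65 × (1−0.5) × (1−0.35) = 0.01584375
slovak: 0.35 × 0.5 × 0.1 × (1−0.25) × (1−0.8) = 0.002625
P(polish | x) = 0.03031875 / 0.0487875 ≈ 0.6214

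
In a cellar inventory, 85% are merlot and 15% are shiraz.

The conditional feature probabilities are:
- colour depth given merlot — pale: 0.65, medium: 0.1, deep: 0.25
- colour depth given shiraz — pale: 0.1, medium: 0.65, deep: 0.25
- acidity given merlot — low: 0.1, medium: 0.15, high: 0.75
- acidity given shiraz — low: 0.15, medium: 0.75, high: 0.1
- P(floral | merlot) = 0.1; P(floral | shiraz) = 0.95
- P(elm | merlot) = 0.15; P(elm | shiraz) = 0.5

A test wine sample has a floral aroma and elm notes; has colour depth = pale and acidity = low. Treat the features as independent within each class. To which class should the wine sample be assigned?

merlot: 0.85 × 0.65 × 0.1 × 0.1 × 0.15 = 0.00082875
shiraz: 0.15 × 0.1 × 0.15 × 0.95 × 0.5 = 0.00106875
Highest score → shiraz.

shiraz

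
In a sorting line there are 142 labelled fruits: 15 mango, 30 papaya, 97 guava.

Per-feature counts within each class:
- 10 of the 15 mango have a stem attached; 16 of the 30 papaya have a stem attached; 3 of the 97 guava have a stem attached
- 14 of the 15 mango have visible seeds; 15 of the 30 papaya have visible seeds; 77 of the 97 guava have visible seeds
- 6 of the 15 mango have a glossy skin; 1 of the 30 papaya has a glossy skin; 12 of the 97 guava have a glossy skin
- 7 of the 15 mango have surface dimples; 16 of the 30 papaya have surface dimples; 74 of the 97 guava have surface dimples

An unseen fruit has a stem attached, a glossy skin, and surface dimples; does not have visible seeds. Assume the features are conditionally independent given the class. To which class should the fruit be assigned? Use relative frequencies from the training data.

mango: (15/142) × (10/15) × (1/15) × (6/15) × (7/15) ≈ 0.000876369
papaya: (30/142) × (16/30) × (15/30) × (1/30) × (16/30) ≈ 0.00100156
guava: (97/142) × (3/97) × (20/97) × (12/97) × (74/97) ≈ 0.000411112
Highest score → papaya.

papaya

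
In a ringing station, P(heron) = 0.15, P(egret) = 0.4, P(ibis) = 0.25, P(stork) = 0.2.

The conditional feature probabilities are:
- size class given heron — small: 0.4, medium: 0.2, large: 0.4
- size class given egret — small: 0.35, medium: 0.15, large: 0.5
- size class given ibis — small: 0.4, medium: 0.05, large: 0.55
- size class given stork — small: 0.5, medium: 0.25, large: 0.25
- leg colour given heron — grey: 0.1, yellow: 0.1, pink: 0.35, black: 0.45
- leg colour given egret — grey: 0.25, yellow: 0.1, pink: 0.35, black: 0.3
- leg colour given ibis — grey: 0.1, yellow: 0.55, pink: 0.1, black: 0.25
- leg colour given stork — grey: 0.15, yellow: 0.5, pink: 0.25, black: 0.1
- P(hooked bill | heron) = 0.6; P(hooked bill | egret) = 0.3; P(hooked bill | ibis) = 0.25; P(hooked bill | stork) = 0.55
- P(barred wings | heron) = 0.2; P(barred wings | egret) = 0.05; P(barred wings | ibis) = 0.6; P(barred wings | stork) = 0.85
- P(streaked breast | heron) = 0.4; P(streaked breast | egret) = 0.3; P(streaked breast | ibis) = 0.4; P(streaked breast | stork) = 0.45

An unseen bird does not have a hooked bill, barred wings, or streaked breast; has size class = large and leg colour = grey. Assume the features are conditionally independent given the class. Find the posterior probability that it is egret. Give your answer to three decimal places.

0.856

heron: 0.15 × 0.4 × 0.1 × (1−0.6) × (1−0.2) × (1−0.4) = 0.001152
egret: 0.4 × 0.5 × 0.25 × (1−0.3) × (1−0.05) × (1−0.3) = 0.023275
ibis: 0.25 × 0.55 × 0.1 × (1−0.25) × (1−0.6) × (1−0.4) = 0.002475
stork: 0.2 × 0.25 × 0.15 × (1−0.55) × (1−0.85) × (1−0.45) = 0.0002784375
P(egret | x) = 0.023275 / 0.0271804375 ≈ 0.856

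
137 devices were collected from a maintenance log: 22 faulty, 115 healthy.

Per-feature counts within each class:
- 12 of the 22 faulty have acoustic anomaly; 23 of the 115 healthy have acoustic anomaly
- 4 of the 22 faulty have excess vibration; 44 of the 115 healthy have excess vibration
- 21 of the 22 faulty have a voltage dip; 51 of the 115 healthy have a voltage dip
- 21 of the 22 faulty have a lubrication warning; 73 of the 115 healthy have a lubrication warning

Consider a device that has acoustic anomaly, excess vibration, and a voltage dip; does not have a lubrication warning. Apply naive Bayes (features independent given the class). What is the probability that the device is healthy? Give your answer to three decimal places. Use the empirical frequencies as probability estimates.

0.938

faulty: (22/137) × (12/22) × (4/22) × (21/22) × (1/22) ≈ 0.00069099
healthy: (115/137) × (23/115) × (44/115) × (51/115) × (42/115) ≈ 0.0104037
P(healthy | x) = 0.0104037 / 0.01109469 ≈ 0.938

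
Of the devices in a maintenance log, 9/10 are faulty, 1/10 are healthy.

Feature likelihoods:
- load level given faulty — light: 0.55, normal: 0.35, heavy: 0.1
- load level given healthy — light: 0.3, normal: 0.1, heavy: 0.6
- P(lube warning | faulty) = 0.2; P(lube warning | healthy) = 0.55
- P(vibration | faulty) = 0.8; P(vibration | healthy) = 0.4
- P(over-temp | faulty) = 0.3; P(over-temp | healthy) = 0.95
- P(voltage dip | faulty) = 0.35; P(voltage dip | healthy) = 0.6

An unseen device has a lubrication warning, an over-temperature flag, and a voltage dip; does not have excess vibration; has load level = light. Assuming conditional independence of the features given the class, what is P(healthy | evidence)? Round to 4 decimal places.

faulty: 0.9 × 0.55 × 0.2 × (1−0.8) × 0.3 × 0.35 = 0.002079
healthy: 0.1 × 0.3 × 0.55 × (1−0.4) × 0.95 × 0.6 = 0.005643
P(healthy | x) = 0.005643 / 0.007722 ≈ 0.7308

0.7308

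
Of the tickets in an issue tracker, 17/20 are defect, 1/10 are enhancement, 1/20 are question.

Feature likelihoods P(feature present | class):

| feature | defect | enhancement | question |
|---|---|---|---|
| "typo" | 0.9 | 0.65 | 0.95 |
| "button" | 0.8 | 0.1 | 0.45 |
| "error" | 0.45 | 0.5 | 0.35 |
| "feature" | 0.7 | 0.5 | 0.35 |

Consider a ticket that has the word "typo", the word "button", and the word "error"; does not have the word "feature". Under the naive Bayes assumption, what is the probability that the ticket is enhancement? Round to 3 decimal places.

0.018

defect: 0.85 × 0.9 × 0.8 × 0.45 × (1−0.7) = 0.08262
enhancement: 0.1 × 0.65 × 0.1 × 0.5 × (1−0.5) = 0.001625
question: 0.05 × 0.95 × 0.45 × 0.35 × (1−0.35) = 0.0048628125
P(enhancement | x) = 0.001625 / 0.0891078125 ≈ 0.018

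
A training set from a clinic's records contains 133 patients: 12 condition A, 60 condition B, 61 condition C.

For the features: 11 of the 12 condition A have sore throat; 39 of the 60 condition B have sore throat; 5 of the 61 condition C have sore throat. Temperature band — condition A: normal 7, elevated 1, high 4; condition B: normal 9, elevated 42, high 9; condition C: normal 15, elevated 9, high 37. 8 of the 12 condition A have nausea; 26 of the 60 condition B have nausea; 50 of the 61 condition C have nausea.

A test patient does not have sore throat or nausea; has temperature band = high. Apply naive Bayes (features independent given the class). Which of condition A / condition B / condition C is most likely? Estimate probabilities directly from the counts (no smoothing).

condition A: (12/133) × (1/12) × (4/12) × (4/12) ≈ 0.000835422
condition B: (60/133) × (21/60) × (9/60) × (34/60) ≈ 0.0134211
condition C: (61/133) × (56/61) × (37/61) × (11/61) ≈ 0.0460544
Highest score → condition C.

condition C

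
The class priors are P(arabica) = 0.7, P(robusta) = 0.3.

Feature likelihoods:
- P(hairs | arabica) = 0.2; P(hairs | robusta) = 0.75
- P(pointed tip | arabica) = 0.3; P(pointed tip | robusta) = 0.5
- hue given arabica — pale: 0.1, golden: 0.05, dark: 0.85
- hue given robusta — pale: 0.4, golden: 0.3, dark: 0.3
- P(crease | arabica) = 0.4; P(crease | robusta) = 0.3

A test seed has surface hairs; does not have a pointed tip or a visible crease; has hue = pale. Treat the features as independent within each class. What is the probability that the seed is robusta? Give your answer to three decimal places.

arabica: 0.7 × 0.2 × (1−0.3) × 0.1 × (1−0.4) = 0.00588
robusta: 0.3 × 0.75 × (1−0.5) × 0.4 × (1−0.3) = 0.0315
P(robusta | x) = 0.0315 / 0.03738 ≈ 0.843

0.843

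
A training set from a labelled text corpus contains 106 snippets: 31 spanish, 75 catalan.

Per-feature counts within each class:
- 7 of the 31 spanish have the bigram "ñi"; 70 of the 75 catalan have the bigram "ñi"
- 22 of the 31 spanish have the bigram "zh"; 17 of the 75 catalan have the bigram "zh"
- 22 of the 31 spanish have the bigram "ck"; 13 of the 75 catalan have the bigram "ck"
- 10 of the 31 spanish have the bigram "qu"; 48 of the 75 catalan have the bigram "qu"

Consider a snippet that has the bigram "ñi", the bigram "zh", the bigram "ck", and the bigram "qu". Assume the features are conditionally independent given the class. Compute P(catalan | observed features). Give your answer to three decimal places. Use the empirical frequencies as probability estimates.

spanish: (31/106) × (7/31) × (22/31) × (22/31) × (10/31) ≈ 0.0107288
catalan: (75/106) × (70/75) × (17/75) × (13/75) × (48/75) ≈ 0.0166051
P(catalan | x) = 0.0166051 / 0.0273339 ≈ 0.607

0.607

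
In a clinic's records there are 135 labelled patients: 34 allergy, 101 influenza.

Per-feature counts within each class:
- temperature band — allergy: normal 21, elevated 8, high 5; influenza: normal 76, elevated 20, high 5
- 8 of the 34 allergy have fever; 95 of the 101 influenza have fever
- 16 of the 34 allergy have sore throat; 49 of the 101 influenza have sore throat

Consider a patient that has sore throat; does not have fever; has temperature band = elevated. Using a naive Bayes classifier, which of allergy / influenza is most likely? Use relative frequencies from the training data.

allergy

allergy: (34/135) × (8/34) × (26/34) × (16/34) ≈ 0.0213251
influenza: (101/135) × (20/101) × (6/101) × (49/101) ≈ 0.00426973
Highest score → allergy.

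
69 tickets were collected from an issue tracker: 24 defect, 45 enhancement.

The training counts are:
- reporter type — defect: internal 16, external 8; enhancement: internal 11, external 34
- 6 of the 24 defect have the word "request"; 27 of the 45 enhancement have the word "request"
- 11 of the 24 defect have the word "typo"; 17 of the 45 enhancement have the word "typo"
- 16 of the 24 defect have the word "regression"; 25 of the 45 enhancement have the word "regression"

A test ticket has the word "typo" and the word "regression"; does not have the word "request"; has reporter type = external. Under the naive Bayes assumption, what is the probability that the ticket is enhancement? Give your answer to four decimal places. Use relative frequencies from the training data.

0.6089

defect: (24/69) × (8/24) × (18/24) × (11/24) × (16/24) ≈ 0.02657
enhancement: (45/69) × (34/45) × (18/45) × (17/45) × (25/45) ≈ 0.041367
P(enhancement | x) = 0.041367 / 0.067937 ≈ 0.6089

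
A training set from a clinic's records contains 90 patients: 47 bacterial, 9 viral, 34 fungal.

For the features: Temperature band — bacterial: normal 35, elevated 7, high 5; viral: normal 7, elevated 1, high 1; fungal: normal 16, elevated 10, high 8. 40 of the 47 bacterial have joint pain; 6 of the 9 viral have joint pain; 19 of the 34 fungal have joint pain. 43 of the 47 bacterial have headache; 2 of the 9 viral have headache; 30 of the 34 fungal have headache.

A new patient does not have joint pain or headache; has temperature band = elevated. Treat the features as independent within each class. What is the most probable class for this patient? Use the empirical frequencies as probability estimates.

fungal

bacterial: (47/90) × (7/47) × (7/47) × (4/47) ≈ 0.000985866
viral: (9/90) × (1/9) × (3/9) × (7/9) ≈ 0.00288066
fungal: (34/90) × (10/34) × (15/34) × (4/34) ≈ 0.00576701
Highest score → fungal.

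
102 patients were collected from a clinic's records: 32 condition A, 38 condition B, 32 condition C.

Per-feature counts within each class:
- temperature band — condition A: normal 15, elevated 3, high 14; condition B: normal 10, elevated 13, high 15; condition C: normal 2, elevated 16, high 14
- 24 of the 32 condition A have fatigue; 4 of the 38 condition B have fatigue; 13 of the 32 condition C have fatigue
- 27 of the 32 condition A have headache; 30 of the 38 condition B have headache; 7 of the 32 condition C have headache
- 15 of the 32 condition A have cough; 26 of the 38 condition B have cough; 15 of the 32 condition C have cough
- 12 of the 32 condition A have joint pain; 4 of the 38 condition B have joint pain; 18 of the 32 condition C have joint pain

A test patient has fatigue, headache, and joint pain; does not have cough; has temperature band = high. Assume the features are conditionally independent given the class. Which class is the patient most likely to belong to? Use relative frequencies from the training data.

condition A: (32/102) × (14/32) × (24/32) × (27/32) × (17/32) × (12/32) = 0.017303466796875
condition B: (38/102) × (15/38) × (4/38) × (30/38) × (12/38) × (4/38) ≈ 0.000406237
condition C: (32/102) × (14/32) × (13/32) × (7/32) × (17/32) × (18/32) = 0.0036449432373046875
Highest score → condition A.

condition A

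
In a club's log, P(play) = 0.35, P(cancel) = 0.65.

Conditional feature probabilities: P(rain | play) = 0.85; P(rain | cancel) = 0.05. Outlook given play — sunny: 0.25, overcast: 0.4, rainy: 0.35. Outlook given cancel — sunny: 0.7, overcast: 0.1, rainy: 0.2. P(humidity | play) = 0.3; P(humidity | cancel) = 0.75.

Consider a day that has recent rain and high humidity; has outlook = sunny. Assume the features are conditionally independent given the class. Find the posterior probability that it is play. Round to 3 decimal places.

0.567

play: 0.35 × 0.85 × 0.25 × 0.3 = 0.0223125
cancel: 0.65 × 0.05 × 0.7 × 0.75 = 0.0170625
P(play | x) = 0.0223125 / 0.039375 ≈ 0.567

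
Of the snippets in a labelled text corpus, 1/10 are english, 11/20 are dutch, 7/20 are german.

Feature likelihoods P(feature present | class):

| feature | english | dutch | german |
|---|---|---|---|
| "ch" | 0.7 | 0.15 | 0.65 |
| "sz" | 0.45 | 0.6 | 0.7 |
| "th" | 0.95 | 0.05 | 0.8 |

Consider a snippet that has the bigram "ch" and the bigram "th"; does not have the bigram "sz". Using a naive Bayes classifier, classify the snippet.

german

english: 0.1 × 0.7 × (1−0.45) × 0.95 = 0.036575
dutch: 0.55 × 0.15 × (1−0.6) × 0.05 = 0.00165
german: 0.35 × 0.65 × (1−0.7) × 0.8 = 0.0546
Highest score → german.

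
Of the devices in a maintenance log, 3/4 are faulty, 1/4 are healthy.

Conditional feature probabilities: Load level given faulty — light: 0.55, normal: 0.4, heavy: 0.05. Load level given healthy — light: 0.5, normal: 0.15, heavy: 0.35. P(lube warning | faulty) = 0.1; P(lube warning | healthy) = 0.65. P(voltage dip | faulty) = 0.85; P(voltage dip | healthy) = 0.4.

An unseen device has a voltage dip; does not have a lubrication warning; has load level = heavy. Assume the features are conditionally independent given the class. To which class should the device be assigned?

faulty

faulty: 0.75 × 0.05 × (1−0.1) × 0.85 = 0.0286875
healthy: 0.25 × 0.35 × (1−0.65) × 0.4 = 0.01225
Highest score → faulty.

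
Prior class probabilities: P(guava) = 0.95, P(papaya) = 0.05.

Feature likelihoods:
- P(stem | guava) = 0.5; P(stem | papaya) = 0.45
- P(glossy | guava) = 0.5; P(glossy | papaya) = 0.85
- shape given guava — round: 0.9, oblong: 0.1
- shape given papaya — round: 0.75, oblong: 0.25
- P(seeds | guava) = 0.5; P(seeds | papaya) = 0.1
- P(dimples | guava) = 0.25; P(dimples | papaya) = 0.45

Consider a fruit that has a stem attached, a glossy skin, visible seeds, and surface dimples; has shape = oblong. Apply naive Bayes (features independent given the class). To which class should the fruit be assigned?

guava: 0.95 × 0.5 × 0.5 × 0.1 × 0.5 × 0.25 = 0.00296875
papaya: 0.05 × 0.45 × 0.85 × 0.25 × 0.1 × 0.45 = 0.00021515625
Highest score → guava.

guava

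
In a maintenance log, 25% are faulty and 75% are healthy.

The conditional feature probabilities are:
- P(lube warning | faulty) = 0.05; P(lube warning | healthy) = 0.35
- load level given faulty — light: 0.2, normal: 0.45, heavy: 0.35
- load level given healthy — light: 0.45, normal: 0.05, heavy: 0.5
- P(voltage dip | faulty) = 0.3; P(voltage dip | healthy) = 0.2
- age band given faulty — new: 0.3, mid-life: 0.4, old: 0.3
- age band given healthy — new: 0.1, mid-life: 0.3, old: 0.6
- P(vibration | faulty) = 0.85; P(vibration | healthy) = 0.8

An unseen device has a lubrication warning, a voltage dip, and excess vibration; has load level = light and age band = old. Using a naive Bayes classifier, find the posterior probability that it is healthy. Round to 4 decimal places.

faulty: 0.25 × 0.05 × 0.2 × 0.3 × 0.3 × 0.85 = 0.00019125
healthy: 0.75 × 0.35 × 0.45 × 0.2 × 0.6 × 0.8 = 0.01134
P(healthy | x) = 0.01134 / 0.01153125 ≈ 0.9834

0.9834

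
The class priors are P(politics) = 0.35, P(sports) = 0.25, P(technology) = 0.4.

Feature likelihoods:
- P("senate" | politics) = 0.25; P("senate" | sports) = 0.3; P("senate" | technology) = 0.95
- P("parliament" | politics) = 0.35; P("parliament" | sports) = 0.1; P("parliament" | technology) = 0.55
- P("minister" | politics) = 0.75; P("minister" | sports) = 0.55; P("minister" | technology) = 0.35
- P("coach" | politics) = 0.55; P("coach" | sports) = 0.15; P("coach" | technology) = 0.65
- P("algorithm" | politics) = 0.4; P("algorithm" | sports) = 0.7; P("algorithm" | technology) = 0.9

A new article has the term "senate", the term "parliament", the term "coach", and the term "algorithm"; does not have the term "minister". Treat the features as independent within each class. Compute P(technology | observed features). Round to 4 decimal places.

politics: 0.35 × 0.25 × 0.35 × (1−0.75) × 0.55 × 0.4 = 0.001684375
sports: 0.25 × 0.3 × 0.1 × (1−0.55) × 0.15 × 0.7 = 0.000354375
technology: 0.4 × 0.95 × 0.55 × (1−0.35) × 0.65 × 0.9 = 0.07947225
P(technology | x) = 0.07947225 / 0.081511 ≈ 0.9750

0.9750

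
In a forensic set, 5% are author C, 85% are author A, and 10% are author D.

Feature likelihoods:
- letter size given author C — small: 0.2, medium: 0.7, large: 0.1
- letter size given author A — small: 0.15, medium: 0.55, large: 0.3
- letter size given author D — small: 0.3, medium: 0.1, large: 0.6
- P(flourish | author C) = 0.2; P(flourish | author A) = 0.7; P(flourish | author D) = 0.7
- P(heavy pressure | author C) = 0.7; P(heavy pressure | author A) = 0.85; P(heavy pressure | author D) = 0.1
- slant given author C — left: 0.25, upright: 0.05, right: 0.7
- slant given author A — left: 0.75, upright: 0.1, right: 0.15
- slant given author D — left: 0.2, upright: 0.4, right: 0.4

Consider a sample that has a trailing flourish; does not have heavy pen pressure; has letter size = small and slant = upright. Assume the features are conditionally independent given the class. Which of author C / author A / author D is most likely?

author C: 0.05 × 0.2 × 0.2 × (1−0.7) × 0.05 = 0.00003
author A: 0.85 × 0.15 × 0.7 × (1−0.85) × 0.1 = 0.00133875
author D: 0.1 × 0.3 × 0.7 × (1−0.1) × 0.4 = 0.00756
Highest score → author D.

author D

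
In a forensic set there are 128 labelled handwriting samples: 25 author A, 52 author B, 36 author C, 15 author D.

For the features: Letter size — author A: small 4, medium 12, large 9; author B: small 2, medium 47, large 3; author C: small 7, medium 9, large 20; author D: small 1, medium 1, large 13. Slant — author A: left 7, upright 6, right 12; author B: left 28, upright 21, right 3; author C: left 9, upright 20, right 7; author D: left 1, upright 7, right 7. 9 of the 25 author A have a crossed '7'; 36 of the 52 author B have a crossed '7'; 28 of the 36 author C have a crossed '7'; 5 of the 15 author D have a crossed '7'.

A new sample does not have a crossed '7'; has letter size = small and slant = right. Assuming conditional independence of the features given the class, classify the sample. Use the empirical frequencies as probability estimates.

author A

author A: (25/128) × (4/25) × (12/25) × (16/25) = 0.0096
author B: (52/128) × (2/52) × (3/52) × (16/52) ≈ 0.000277367
author C: (36/128) × (7/36) × (7/36) × (8/36) ≈ 0.00236304
author D: (15/128) × (1/15) × (7/15) × (10/15) ≈ 0.00243056
Highest score → author A.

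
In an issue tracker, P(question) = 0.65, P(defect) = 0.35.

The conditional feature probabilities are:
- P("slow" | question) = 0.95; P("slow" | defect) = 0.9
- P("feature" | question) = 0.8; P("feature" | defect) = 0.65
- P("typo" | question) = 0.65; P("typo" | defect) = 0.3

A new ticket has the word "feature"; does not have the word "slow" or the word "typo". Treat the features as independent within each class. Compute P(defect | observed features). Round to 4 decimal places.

question: 0.65 × (1−0.95) × 0.8 × (1−0.65) = 0.0091
defect: 0.35 × (1−0.9) × 0.65 × (1−0.3) = 0.015925
P(defect | x) = 0.015925 / 0.025025 ≈ 0.6364

0.6364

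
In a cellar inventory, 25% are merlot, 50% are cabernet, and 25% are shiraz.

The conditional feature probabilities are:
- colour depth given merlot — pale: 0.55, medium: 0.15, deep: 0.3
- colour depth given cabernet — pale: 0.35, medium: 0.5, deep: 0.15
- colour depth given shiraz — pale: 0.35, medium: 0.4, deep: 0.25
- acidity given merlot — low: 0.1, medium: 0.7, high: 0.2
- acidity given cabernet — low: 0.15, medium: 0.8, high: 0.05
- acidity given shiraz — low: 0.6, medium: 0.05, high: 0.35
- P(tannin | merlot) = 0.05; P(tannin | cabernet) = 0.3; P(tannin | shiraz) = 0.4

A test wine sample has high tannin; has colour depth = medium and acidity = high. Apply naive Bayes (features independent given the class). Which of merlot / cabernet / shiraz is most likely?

shiraz

merlot: 0.25 × 0.15 × 0.2 × 0.05 = 0.000375
cabernet: 0.5 × 0.5 × 0.05 × 0.3 = 0.00375
shiraz: 0.25 × 0.4 × 0.35 × 0.4 = 0.014
Highest score → shiraz.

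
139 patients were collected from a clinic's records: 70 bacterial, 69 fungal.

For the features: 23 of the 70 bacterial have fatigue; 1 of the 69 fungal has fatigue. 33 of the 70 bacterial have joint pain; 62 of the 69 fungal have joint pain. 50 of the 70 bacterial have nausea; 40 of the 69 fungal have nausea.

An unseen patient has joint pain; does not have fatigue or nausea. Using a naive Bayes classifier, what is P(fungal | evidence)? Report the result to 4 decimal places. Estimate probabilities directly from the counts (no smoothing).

bacterial: (70/139) × (47/70) × (33/70) × (20/70) ≈ 0.045544
fungal: (69/139) × (68/69) × (62/69) × (29/69) ≈ 0.18475
P(fungal | x) = 0.18475 / 0.230294 ≈ 0.8022

0.8022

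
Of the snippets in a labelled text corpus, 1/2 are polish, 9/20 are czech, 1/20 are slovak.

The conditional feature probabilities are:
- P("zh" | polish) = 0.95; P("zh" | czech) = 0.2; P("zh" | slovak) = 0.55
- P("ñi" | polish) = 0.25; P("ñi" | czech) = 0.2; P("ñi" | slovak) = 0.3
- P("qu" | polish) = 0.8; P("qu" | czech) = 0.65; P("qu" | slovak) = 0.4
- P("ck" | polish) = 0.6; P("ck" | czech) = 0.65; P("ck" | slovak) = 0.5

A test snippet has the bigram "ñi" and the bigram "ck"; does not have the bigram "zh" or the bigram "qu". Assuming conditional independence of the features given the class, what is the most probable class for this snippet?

czech

polish: 0.5 × (1−0.95) × 0.25 × (1−0.8) × 0.6 = 0.00075
czech: 0.45 × (1−0.2) × 0.2 × (1−0.65) × 0.65 = 0.01638
slovak: 0.05 × (1−0.55) × 0.3 × (1−0.4) × 0.5 = 0.002025
Highest score → czech.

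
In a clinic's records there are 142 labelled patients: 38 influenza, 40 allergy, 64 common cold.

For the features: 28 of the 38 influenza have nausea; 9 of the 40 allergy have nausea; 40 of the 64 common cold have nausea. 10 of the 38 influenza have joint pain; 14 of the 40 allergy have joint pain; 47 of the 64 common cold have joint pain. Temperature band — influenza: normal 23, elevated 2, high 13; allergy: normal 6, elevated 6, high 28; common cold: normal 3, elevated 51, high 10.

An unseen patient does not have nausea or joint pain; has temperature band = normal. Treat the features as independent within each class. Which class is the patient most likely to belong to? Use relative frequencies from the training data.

influenza: (38/142) × (10/38) × (28/38) × (23/38) ≈ 0.0314073
allergy: (40/142) × (31/40) × (26/40) × (6/40) ≈ 0.0212852
common cold: (64/142) × (24/64) × (17/64) × (3/64) ≈ 0.00210442
Highest score → influenza.

influenza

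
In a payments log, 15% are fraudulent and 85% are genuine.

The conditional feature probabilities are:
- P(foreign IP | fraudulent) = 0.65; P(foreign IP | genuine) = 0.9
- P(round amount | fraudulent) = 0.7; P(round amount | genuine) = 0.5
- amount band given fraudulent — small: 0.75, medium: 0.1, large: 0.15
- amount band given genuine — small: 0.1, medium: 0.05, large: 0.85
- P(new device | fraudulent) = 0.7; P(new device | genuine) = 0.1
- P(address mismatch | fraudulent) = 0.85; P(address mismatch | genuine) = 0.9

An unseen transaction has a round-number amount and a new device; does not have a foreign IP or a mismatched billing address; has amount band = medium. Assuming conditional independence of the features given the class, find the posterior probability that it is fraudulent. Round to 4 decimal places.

fraudulent: 0.15 × (1−0.65) × 0.7 × 0.1 × 0.7 × (1−0.85) = 0.000385875
genuine: 0.85 × (1−0.9) × 0.5 × 0.05 × 0.1 × (1−0.9) = 0.00002125
P(fraudulent | x) = 0.000385875 / 0.000407125 ≈ 0.9478

0.9478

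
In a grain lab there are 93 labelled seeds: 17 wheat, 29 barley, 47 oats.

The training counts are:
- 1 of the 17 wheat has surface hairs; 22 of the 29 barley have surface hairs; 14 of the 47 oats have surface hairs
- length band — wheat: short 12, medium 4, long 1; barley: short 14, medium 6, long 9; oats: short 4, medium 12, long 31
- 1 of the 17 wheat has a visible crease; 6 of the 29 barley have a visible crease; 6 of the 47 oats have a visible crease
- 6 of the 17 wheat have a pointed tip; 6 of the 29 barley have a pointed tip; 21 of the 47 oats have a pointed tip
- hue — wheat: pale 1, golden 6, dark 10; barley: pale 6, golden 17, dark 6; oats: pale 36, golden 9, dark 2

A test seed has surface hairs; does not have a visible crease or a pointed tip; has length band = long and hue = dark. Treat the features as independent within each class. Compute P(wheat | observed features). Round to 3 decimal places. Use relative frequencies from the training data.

0.019

wheat: (17/93) × (1/17) × (1/17) × (16/17) × (11/17) × (10/17) ≈ 0.000226587
barley: (29/93) × (22/29) × (9/29) × (23/29) × (23/29) × (6/29) ≈ 0.00955426
oats: (47/93) × (14/47) × (31/47) × (41/47) × (26/47) × (2/47) ≈ 0.00203893
P(wheat | x) = 0.000226587 / 0.011819777 ≈ 0.019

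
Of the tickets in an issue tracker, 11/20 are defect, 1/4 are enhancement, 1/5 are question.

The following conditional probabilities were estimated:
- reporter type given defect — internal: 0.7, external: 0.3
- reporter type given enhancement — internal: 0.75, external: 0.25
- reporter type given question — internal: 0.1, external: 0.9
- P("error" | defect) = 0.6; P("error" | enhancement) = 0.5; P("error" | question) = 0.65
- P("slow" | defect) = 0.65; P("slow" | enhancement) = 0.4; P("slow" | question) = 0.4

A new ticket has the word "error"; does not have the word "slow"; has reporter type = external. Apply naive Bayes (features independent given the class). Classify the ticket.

defect: 0.55 × 0.3 × 0.6 × (1−0.65) = 0.03465
enhancement: 0.25 × 0.25 × 0.5 × (1−0.4) = 0.01875
question: 0.2 × 0.9 × 0.65 × (1−0.4) = 0.0702
Highest score → question.

question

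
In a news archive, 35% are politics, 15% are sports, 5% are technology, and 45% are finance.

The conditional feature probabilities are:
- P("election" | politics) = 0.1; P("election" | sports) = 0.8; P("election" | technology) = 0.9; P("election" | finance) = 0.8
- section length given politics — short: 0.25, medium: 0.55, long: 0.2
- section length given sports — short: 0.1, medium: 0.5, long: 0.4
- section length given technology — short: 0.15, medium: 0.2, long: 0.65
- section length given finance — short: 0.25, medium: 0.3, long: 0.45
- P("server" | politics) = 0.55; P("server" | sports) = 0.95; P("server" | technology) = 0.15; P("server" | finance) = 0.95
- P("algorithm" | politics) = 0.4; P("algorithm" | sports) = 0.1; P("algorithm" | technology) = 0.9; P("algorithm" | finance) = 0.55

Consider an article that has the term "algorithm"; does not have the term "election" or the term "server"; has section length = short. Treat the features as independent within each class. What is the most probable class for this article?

politics

politics: 0.35 × (1−0.1) × 0.25 × (1−0.55) × 0.4 = 0.014175
sports: 0.15 × (1−0.8) × 0.1 × (1−0.95) × 0.1 = 0.000015
technology: 0.05 × (1−0.9) × 0.15 × (1−0.15) × 0.9 = 0.00057375
finance: 0.45 × (1−0.8) × 0.25 × (1−0.95) × 0.55 = 0.00061875
Highest score → politics.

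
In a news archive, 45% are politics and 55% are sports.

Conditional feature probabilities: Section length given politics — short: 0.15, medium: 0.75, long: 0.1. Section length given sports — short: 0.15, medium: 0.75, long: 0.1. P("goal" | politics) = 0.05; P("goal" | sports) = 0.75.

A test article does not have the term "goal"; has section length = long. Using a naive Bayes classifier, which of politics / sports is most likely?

politics

politics: 0.45 × 0.1 × (1−0.05) = 0.04275
sports: 0.55 × 0.1 × (1−0.75) = 0.01375
Highest score → politics.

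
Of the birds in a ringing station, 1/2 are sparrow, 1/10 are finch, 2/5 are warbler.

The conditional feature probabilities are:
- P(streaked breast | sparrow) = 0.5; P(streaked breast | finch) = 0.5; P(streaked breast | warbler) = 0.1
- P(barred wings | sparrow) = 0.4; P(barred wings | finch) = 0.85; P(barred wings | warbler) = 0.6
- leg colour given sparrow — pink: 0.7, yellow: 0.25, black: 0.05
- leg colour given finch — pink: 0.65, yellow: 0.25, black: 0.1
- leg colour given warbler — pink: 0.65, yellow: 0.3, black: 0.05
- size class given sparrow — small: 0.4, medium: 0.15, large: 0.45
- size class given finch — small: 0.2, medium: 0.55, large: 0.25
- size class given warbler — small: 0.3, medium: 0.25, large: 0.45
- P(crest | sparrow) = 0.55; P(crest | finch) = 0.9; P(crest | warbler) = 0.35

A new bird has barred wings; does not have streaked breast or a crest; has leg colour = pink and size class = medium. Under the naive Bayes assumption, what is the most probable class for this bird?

sparrow: 0.5 × (1−0.5) × 0.4 × 0.7 × 0.15 × (1−0.55) = 0.004725
finch: 0.1 × (1−0.5) × 0.85 × 0.65 × 0.55 × (1−0.9) = 0.001519375
warbler: 0.4 × (1−0.1) × 0.6 × 0.65 × 0.25 × (1−0.35) = 0.022815
Highest score → warbler.

warbler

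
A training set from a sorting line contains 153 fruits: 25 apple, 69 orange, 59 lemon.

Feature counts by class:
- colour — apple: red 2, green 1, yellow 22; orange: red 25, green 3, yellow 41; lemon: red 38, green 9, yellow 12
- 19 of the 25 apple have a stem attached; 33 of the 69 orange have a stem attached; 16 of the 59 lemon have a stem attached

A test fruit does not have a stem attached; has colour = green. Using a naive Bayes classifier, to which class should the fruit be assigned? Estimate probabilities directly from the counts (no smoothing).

apple: (25/153) × (1/25) × (6/25) ≈ 0.00156863
orange: (69/153) × (3/69) × (36/69) ≈ 0.0102302
lemon: (59/153) × (9/59) × (43/59) ≈ 0.0428714
Highest score → lemon.

lemon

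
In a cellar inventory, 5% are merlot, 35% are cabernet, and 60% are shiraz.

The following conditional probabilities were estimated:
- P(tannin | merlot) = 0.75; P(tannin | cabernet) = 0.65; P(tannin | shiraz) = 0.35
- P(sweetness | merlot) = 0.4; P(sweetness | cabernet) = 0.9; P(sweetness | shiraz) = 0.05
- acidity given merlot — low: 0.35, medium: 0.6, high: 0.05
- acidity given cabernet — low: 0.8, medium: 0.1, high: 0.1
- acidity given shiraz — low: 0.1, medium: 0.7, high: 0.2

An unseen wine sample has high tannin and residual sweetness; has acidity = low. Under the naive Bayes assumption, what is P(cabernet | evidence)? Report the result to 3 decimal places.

0.963

merlot: 0.05 × 0.75 × 0.4 × 0.35 = 0.00525
cabernet: 0.35 × 0.65 × 0.9 × 0.8 = 0.1638
shiraz: 0.6 × 0.35 × 0.05 × 0.1 = 0.00105
P(cabernet | x) = 0.1638 / 0.1701 ≈ 0.963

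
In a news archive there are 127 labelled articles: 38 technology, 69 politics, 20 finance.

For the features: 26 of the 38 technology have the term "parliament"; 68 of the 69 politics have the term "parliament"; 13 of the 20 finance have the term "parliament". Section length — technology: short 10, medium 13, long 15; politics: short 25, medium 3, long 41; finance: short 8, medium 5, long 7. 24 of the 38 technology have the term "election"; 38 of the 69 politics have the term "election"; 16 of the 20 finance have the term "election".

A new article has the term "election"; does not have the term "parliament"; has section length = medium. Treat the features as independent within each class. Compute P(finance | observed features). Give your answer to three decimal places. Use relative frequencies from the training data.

technology: (38/127) × (12/38) × (13/38) × (24/38) ≈ 0.0204157
politics: (69/127) × (1/69) × (3/69) × (38/69) ≈ 0.00018854
finance: (20/127) × (7/20) × (5/20) × (16/20) ≈ 0.0110236
P(finance | x) = 0.0110236 / 0.03162784 ≈ 0.349

0.349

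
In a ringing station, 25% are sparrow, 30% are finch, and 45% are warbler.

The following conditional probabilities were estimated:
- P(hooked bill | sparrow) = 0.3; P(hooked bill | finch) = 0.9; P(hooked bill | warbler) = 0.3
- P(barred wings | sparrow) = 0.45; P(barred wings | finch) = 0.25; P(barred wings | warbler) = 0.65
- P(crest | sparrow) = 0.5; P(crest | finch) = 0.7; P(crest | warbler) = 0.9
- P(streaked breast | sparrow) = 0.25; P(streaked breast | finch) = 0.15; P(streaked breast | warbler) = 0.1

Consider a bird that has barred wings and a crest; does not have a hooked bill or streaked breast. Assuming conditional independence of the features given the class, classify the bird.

sparrow: 0.25 × (1−0.3) × 0.45 × 0.5 × (1−0.25) = 0.02953125
finch: 0.3 × (1−0.9) × 0.25 × 0.7 × (1−0.15) = 0.0044625
warbler: 0.45 × (1−0.3) × 0.65 × 0.9 × (1−0.1) = 0.1658475
Highest score → warbler.

warbler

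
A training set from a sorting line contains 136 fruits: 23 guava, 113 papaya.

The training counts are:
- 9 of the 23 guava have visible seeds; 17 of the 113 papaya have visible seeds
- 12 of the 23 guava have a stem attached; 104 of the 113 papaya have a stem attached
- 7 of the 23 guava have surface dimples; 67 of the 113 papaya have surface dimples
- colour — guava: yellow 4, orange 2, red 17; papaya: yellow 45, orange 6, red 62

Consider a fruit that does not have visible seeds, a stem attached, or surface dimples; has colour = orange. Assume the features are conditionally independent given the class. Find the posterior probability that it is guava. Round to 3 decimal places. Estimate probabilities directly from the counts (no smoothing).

guava: (23/136) × (14/23) × (11/23) × (16/23) × (2/23) ≈ 0.00297816
papaya: (113/136) × (96/113) × (9/113) × (46/113) × (6/113) ≈ 0.0012152
P(guava | x) = 0.00297816 / 0.00419336 ≈ 0.710

0.710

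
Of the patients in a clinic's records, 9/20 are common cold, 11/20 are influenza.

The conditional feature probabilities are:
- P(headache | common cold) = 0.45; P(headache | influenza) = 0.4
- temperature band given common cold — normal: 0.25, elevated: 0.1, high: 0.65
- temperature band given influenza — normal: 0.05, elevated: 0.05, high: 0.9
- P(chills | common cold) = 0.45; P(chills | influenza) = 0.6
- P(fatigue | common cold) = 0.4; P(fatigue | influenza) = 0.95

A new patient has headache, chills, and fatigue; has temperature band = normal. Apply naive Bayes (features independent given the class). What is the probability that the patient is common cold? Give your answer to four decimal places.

0.5924

common cold: 0.45 × 0.45 × 0.25 × 0.45 × 0.4 = 0.0091125
influenza: 0.55 × 0.4 × 0.05 × 0.6 × 0.95 = 0.00627
P(common cold | x) = 0.0091125 / 0.0153825 ≈ 0.5924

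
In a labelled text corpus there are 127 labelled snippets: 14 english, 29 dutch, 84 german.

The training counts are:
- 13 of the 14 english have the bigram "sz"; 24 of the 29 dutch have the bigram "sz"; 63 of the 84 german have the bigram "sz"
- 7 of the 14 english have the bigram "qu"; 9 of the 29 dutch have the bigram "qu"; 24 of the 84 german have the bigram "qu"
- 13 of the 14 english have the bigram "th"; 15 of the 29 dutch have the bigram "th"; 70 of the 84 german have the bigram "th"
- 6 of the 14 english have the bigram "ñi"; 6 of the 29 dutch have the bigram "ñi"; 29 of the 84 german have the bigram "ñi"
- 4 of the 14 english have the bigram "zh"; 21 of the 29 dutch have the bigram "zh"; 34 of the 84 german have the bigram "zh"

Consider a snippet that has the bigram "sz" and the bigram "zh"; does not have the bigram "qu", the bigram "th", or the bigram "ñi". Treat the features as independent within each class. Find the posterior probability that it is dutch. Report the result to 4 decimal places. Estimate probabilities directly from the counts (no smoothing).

english: (14/127) × (13/14) × (7/14) × (1/14) × (8/14) × (4/14) ≈ 0.000596864
dutch: (29/127) × (24/29) × (20/29) × (14/29) × (23/29) × (21/29) ≈ 0.0361344
german: (84/127) × (63/84) × (60/84) × (14/84) × (55/84) × (34/84) ≈ 0.0156509
P(dutch | x) = 0.0361344 / 0.052382164 ≈ 0.6898

0.6898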